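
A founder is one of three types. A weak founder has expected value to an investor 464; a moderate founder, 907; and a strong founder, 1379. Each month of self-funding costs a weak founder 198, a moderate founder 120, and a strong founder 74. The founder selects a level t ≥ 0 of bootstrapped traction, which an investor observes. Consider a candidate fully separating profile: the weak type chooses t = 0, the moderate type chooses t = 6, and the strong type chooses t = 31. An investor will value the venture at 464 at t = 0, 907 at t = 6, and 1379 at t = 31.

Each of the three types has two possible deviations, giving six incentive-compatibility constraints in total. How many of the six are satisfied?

Strong (own payoff 1379 − 74×31 = -915): to t=0 gives 464 → profitable ✗; to t=6 gives 907 − 74×6 = 463 → profitable ✗.
Moderate (own payoff 907 − 120×6 = 187): to t=0 gives 464 → profitable ✗; to t=31 gives 1379 − 120×31 = -2341 → no gain ✓.
Weak (own payoff 464): to t=6 gives 907 − 198×6 = -281 → no gain ✓; to t=31 gives 1379 − 198×31 = -4759 → no gain ✓.
3 of the 6 constraints hold; not an equilibrium.

3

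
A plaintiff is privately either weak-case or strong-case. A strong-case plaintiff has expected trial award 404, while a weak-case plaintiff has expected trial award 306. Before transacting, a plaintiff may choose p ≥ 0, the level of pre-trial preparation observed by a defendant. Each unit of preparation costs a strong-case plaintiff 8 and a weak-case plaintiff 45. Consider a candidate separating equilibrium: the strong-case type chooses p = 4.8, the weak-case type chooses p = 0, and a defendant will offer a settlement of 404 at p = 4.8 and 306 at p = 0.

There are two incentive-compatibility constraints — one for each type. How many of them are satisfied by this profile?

Strong-case type: signal → 404 − 8 × 4.8 = 365.6; deviate to 0 → 306. IC holds (365.6 ≥ 306).
Weak-case type: stay at 0 → 306; mimic → 404 − 45 × 4.8 = 188. IC holds (306 ≥ 188).
2 of 2 constraints hold, so this is a separating equilibrium.

2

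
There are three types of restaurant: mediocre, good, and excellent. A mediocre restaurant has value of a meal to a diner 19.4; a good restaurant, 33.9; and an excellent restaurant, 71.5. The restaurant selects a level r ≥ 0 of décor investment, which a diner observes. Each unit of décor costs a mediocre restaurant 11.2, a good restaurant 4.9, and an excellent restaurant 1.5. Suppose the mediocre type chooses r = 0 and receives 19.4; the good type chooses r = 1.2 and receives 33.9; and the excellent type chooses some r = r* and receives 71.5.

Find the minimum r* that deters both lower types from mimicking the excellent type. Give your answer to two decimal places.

Good type (on-path payoff 33.9 − 4.9×1.2 = 28.02) won't mimic when 28.02 ≥ 71.5 − 4.9·r*, i.e. r* ≥ 8.87.
Mediocre type (on-path payoff 19.4) won't mimic when 19.4 ≥ 71.5 − 11.2·r*, i.e. r* ≥ 4.65.
Both must hold, so r* = max(4.65, 8.87) = 8.87. The good type's constraint binds.

8.87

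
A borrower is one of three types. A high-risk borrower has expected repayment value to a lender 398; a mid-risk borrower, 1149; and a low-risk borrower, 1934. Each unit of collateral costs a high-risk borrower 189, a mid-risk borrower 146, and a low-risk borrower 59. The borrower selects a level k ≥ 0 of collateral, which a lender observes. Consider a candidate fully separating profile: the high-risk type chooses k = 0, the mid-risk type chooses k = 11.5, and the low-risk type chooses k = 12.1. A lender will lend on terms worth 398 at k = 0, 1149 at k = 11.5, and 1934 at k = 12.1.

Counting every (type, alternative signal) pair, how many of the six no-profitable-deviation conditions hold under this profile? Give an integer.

4

High-risk (own payoff 398): to k=11.5 gives 1149 − 189×11.5 = -1024.5 → no gain ✓; to k=12.1 gives 1934 − 189×12.1 = -352.9 → no gain ✓.
Low-risk (own payoff 1934 − 59×12.1 = 1220.1): to k=0 gives 398 → no gain ✓; to k=11.5 gives 1149 − 59×11.5 = 470.5 → no gain ✓.
Mid-risk (own payoff 1149 − 146×11.5 = -530): to k=0 gives 398 → profitable ✗; to k=12.1 gives 1934 − 146×12.1 = 167.4 → profitable ✗.
4 of the 6 constraints hold; not an equilibrium.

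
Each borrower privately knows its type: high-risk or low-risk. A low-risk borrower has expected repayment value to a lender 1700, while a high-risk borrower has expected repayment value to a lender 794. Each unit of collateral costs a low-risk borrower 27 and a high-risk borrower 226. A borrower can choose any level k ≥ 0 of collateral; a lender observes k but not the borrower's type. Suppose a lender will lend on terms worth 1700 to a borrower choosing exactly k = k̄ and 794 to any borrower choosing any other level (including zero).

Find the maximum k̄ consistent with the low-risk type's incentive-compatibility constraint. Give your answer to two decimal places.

Choosing k̄ yields the low-risk type 1700 − 27·k̄; choosing zero yields 794.
The low-risk type is indifferent at 1700 − 27·k̄ = 794, i.e. k̄ = (1700 − 794) / 27 ≈ 33.56.
For any k̄ above 33.56 the low-risk type would rather pool at zero, so separation collapses.

33.56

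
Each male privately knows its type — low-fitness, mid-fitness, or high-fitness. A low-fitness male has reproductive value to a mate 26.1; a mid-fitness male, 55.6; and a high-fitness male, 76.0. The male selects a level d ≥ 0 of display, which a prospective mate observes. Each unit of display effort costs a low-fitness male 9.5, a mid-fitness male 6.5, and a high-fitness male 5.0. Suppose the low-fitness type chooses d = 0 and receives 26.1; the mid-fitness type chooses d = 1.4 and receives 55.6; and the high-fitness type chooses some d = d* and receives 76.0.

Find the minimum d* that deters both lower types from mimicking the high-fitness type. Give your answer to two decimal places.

Mid-fitness type (on-path payoff 55.6 − 6.5×1.4 = 46.5) won't mimic when 46.5 ≥ 76.0 − 6.5·d*, i.e. d* ≥ 4.54.
Low-fitness type (on-path payoff 26.1) won't mimic when 26.1 ≥ 76.0 − 9.5·d*, i.e. d* ≥ 5.25.
Both must hold, so d* = max(5.25, 4.54) = 5.25. The low-fitness type's constraint binds.

5.25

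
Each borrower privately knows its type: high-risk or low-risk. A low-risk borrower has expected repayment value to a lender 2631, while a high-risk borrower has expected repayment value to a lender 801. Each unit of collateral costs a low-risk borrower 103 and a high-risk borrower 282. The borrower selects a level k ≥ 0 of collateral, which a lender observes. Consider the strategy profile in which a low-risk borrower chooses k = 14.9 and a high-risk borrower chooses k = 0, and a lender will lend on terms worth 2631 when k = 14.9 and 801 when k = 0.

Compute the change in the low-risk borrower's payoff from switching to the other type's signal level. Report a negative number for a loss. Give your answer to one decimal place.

Playing k = 14.9 the low-risk borrower receives 2631 − 103 × 14.9 = 1096.3.
Deviating to k = 0 yields 801 instead.
Gain from deviating: 801 − 1096.3 = -295.3.
The gain is negative, so the low-risk type's incentive-compatibility constraint is satisfied.

-295.3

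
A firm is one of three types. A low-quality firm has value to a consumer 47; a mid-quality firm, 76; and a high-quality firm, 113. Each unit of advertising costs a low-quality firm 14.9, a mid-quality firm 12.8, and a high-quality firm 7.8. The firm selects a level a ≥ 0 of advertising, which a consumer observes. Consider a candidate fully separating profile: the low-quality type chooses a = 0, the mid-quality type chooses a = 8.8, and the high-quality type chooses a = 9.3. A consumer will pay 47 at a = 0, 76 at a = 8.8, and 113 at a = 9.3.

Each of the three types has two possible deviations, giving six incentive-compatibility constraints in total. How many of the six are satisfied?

Low-quality (own payoff 47): to a=8.8 gives 76 − 14.9×8.8 = -55.12 → no gain ✓; to a=9.3 gives 113 − 14.9×9.3 = -25.57 → no gain ✓.
High-quality (own payoff 113 − 7.8×9.3 = 40.46): to a=0 gives 47 → profitable ✗; to a=8.8 gives 76 − 7.8×8.8 = 7.36 → no gain ✓.
Mid-quality (own payoff 76 − 12.8×8.8 = -36.64): to a=0 gives 47 → profitable ✗; to a=9.3 gives 113 − 12.8×9.3 = -6.04 → profitable ✗.
3 of the 6 constraints hold; not an equilibrium.

3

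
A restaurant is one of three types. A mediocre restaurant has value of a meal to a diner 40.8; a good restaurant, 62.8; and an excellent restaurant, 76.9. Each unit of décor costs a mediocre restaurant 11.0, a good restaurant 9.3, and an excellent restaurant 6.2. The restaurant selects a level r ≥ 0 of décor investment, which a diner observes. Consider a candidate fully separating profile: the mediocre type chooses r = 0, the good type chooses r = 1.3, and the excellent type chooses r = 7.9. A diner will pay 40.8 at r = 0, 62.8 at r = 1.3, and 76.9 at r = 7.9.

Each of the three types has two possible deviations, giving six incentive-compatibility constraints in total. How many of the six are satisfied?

Mediocre (own payoff 40.8): to r=1.3 gives 62.8 − 11.0×1.3 = 48.5 → profitable ✗; to r=7.9 gives 76.9 − 11.0×7.9 = -10 → no gain ✓.
Excellent (own payoff 76.9 − 6.2×7.9 = 27.92): to r=0 gives 40.8 → profitable ✗; to r=1.3 gives 62.8 − 6.2×1.3 = 54.74 → profitable ✗.
Good (own payoff 62.8 − 9.3×1.3 = 50.71): to r=0 gives 40.8 → no gain ✓; to r=7.9 gives 76.9 − 9.3×7.9 = 3.43 → no gain ✓.
3 of the 6 constraints hold; not an equilibrium.

3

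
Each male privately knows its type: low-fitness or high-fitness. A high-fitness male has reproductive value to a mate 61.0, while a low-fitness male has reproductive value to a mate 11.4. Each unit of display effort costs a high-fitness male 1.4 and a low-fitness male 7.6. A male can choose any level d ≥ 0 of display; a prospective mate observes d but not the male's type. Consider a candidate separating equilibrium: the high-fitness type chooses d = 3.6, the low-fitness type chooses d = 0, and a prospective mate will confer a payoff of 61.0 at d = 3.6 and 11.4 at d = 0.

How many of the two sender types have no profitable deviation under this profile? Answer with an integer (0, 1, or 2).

1

Low-fitness type: stay at 0 → 11.4; mimic → 61.0 − 7.6 × 3.6 = 33.64. IC fails (11.4 < 33.64).
High-fitness type: signal → 61.0 − 1.4 × 3.6 = 55.96; deviate to 0 → 11.4. IC holds (55.96 ≥ 11.4).
1 of 2 constraints hold, so this profile is not an equilibrium.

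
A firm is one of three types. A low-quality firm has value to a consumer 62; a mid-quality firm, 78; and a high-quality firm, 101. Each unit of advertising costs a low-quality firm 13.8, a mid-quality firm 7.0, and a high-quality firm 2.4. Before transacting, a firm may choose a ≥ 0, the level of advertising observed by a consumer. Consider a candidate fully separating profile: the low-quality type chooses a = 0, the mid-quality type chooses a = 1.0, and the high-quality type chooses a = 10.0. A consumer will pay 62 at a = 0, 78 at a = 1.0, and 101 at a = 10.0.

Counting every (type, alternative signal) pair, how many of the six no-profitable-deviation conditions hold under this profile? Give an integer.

5

Low-quality (own payoff 62): to a=1.0 gives 78 − 13.8×1.0 = 64.2 → profitable ✗; to a=10.0 gives 101 − 13.8×10.0 = -37 → no gain ✓.
Mid-quality (own payoff 78 − 7.0×1.0 = 71): to a=0 gives 62 → no gain ✓; to a=10.0 gives 101 − 7.0×10.0 = 31 → no gain ✓.
High-quality (own payoff 101 − 2.4×10.0 = 77): to a=0 gives 62 → no gain ✓; to a=1.0 gives 78 − 2.4×1.0 = 75.6 → no gain ✓.
5 of the 6 constraints hold; not an equilibrium.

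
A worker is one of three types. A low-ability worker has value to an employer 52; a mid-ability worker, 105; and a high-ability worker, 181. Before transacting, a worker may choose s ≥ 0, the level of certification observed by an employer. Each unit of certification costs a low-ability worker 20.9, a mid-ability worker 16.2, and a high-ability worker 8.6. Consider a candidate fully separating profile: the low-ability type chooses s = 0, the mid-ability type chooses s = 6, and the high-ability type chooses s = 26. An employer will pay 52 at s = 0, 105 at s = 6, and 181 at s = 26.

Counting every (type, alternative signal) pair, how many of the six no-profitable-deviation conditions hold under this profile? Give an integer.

High-ability (own payoff 181 − 8.6×26 = -42.6): to s=0 gives 52 → profitable ✗; to s=6 gives 105 − 8.6×6 = 53.4 → profitable ✗.
Mid-ability (own payoff 105 − 16.2×6 = 7.8): to s=0 gives 52 → profitable ✗; to s=26 gives 181 − 16.2×26 = -240.2 → no gain ✓.
Low-ability (own payoff 52): to s=6 gives 105 − 20.9×6 = -20.4 → no gain ✓; to s=26 gives 181 − 20.9×26 = -362.4 → no gain ✓.
3 of the 6 constraints hold; not an equilibrium.

3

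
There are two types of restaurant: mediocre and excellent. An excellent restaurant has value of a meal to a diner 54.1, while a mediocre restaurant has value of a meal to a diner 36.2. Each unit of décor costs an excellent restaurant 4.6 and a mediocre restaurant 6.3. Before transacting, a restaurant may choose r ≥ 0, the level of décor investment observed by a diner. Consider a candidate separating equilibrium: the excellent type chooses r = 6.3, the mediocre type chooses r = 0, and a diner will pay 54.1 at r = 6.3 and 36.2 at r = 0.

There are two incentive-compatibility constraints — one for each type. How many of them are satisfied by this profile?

1

Excellent type: signal → 54.1 − 4.6 × 6.3 = 25.12; deviate to 0 → 36.2. IC fails (25.12 < 36.2).
Mediocre type: stay at 0 → 36.2; mimic → 54.1 − 6.3 × 6.3 = 14.41. IC holds (36.2 ≥ 14.41).
1 of 2 constraints hold, so this profile is not an equilibrium.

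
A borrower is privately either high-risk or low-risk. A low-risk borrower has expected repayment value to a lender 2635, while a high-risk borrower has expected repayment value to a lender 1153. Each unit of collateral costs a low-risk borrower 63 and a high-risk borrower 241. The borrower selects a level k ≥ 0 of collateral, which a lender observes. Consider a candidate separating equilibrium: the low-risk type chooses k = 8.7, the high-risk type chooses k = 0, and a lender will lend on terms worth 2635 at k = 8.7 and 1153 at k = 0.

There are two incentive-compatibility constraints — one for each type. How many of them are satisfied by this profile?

Low-risk type: signal → 2635 − 63 × 8.7 = 2086.9; deviate to 0 → 1153. IC holds (2086.9 ≥ 1153).
High-risk type: stay at 0 → 1153; mimic → 2635 − 241 × 8.7 = 538.3. IC holds (1153 ≥ 538.3).
2 of 2 constraints hold, so this is a separating equilibrium.

2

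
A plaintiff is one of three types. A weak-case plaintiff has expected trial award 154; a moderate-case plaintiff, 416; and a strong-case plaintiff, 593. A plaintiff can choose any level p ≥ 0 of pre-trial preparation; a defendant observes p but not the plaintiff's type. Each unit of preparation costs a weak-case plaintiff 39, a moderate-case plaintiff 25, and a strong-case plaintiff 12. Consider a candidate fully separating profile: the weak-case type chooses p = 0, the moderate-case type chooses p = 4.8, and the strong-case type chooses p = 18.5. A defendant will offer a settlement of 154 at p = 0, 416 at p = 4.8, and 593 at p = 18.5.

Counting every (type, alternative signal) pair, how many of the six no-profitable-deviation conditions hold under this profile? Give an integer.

Moderate-case (own payoff 416 − 25×4.8 = 296): to p=0 gives 154 → no gain ✓; to p=18.5 gives 593 − 25×18.5 = 130.5 → no gain ✓.
Strong-case (own payoff 593 − 12×18.5 = 371): to p=0 gives 154 → no gain ✓; to p=4.8 gives 416 − 12×4.8 = 358.4 → no gain ✓.
Weak-case (own payoff 154): to p=4.8 gives 416 − 39×4.8 = 228.8 → profitable ✗; to p=18.5 gives 593 − 39×18.5 = -128.5 → no gain ✓.
5 of the 6 constraints hold; not an equilibrium.

5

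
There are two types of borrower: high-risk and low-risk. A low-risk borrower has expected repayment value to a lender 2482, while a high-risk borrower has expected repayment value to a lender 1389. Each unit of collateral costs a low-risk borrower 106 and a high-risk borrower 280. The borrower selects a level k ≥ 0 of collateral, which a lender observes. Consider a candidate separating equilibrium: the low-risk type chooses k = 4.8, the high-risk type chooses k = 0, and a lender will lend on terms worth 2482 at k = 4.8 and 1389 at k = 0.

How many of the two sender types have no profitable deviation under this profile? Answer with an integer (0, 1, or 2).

Low-risk type: signal → 2482 − 106 × 4.8 = 1973.2; deviate to 0 → 1389. IC holds (1973.2 ≥ 1389).
High-risk type: stay at 0 → 1389; mimic → 2482 − 280 × 4.8 = 1138. IC holds (1389 ≥ 1138).
2 of 2 constraints hold, so this is a separating equilibrium.

2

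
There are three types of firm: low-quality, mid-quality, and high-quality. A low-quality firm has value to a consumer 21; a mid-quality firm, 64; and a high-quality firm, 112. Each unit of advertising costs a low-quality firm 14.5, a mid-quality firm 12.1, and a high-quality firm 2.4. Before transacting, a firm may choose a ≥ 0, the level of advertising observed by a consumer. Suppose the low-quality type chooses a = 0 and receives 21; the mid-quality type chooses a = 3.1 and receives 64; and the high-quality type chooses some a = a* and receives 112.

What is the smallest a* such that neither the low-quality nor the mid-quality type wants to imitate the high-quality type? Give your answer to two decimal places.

7.07

Mid-quality type (on-path payoff 64 − 12.1×3.1 = 26.49) won't mimic when 26.49 ≥ 112 − 12.1·a*, i.e. a* ≥ 7.07.
Low-quality type (on-path payoff 21) won't mimic when 21 ≥ 112 − 14.5·a*, i.e. a* ≥ 6.28.
Both must hold, so a* = max(6.28, 7.07) = 7.07. The mid-quality type's constraint binds.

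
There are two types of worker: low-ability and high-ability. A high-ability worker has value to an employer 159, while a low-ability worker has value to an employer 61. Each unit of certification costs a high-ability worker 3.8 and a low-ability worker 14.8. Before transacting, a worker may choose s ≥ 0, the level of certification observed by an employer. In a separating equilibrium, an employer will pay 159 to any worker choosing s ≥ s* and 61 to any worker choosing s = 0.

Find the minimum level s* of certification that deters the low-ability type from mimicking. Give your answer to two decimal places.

A low-ability worker choosing s = 0 receives 61.
Imitating at s* instead would pay 159 at cost 14.8·s*, netting 159 − 14.8·s*.
Indifference: 61 = 159 − 14.8·s*, so s* = (159 − 61) / 14.8 ≈ 6.62.
This is the low-ability type's binding incentive-compatibility constraint; any s ≥ 6.62 sustains separation on that side.

6.62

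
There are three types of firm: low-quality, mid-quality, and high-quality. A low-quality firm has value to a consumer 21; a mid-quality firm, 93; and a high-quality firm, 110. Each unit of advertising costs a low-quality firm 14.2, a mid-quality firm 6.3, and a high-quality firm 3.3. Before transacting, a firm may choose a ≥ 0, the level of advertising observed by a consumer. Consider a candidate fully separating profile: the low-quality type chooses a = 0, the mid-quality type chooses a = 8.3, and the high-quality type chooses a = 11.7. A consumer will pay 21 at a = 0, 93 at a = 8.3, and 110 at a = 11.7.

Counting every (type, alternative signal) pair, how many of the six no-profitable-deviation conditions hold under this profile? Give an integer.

6

High-quality (own payoff 110 − 3.3×11.7 = 71.39): to a=0 gives 21 → no gain ✓; to a=8.3 gives 93 − 3.3×8.3 = 65.61 → no gain ✓.
Low-quality (own payoff 21): to a=8.3 gives 93 − 14.2×8.3 = -24.86 → no gain ✓; to a=11.7 gives 110 − 14.2×11.7 = -56.14 → no gain ✓.
Mid-quality (own payoff 93 − 6.3×8.3 = 40.71): to a=0 gives 21 → no gain ✓; to a=11.7 gives 110 − 6.3×11.7 = 36.29 → no gain ✓.
6 of the 6 constraints hold; this profile is a separating equilibrium.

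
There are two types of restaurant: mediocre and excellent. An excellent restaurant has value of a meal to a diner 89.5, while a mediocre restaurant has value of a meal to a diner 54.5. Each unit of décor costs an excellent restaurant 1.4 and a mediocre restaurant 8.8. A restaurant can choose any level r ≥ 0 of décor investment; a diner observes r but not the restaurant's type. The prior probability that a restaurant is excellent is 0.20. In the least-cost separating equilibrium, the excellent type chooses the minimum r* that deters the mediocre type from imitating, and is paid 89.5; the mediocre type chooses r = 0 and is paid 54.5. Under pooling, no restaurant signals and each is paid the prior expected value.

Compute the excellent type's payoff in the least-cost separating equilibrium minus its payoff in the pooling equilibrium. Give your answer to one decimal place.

Least-cost separating signal: r* solves 54.5 = 89.5 − 8.8·r*, so r* = (89.5 − 54.5)/8.8 ≈ 3.9773.
Excellent type's separating payoff: 89.5 − 1.4 × r* = 89.5 − 1.4 × (89.5 − 54.5)/8.8 = 89.5 − 49/8.8 ≈ 83.932.
Pooling payoff: 0.20 × 89.5 + 0.80 × 54.5 = 61.5.
Difference: 83.932 − 61.5 = 22.432, i.e. 22.4 to one decimal place.
The excellent type prefers to separate.

22.4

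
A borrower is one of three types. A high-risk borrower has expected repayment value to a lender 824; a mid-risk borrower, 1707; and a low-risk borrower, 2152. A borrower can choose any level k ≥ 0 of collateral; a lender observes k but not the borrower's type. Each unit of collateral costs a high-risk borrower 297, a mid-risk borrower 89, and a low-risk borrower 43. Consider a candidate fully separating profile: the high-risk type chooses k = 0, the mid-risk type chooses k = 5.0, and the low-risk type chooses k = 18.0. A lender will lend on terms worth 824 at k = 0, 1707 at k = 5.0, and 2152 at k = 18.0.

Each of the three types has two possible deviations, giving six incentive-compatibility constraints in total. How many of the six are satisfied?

Mid-risk (own payoff 1707 − 89×5.0 = 1262): to k=0 gives 824 → no gain ✓; to k=18.0 gives 2152 − 89×18.0 = 550 → no gain ✓.
Low-risk (own payoff 2152 − 43×18.0 = 1378): to k=0 gives 824 → no gain ✓; to k=5.0 gives 1707 − 43×5.0 = 1492 → profitable ✗.
High-risk (own payoff 824): to k=5.0 gives 1707 − 297×5.0 = 222 → no gain ✓; to k=18.0 gives 2152 − 297×18.0 = -3194 → no gain ✓.
5 of the 6 constraints hold; not an equilibrium.

5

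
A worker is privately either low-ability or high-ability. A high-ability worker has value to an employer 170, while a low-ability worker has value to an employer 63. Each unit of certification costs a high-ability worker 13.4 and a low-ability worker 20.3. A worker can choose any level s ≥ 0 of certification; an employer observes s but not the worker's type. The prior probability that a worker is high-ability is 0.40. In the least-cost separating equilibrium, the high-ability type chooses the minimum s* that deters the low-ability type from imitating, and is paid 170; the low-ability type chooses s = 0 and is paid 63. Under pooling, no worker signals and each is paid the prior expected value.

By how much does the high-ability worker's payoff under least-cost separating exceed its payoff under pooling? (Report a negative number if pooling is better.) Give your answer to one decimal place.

-6.4

Least-cost separating signal: s* solves 63 = 170 − 20.3·s*, so s* = (170 − 63)/20.3 ≈ 5.2709.
High-ability type's separating payoff: 170 − 13.4 × s* = 170 − 13.4 × (170 − 63)/20.3 = 170 − 1433.8/20.3 ≈ 99.369.
Pooling payoff: 0.40 × 170 + 0.60 × 63 = 105.8.
Difference: 99.369 − 105.8 = -6.431, i.e. -6.4 to one decimal place.
The high-ability type would prefer the pooling outcome.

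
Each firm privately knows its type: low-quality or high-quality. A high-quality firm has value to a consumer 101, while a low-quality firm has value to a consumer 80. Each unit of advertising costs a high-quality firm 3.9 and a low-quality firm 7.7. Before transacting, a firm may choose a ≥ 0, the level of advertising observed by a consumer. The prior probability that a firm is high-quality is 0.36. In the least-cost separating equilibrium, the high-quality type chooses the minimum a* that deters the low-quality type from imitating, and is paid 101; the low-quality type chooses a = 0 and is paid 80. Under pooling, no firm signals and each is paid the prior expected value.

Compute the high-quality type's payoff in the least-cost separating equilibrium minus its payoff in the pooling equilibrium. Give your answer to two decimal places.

Least-cost separating signal: a* solves 80 = 101 − 7.7·a*, so a* = (101 − 80)/7.7 ≈ 2.7273.
High-quality type's separating payoff: 101 − 3.9 × a* = 101 − 3.9 × (101 − 80)/7.7 = 101 − 81.9/7.7 ≈ 90.3636.
Pooling payoff: 0.36 × 101 + 0.64 × 80 = 87.56.
Difference: 90.3636 − 87.56 = 2.8036, i.e. 2.80 to two decimal places.
The high-quality type prefers to separate.

2.80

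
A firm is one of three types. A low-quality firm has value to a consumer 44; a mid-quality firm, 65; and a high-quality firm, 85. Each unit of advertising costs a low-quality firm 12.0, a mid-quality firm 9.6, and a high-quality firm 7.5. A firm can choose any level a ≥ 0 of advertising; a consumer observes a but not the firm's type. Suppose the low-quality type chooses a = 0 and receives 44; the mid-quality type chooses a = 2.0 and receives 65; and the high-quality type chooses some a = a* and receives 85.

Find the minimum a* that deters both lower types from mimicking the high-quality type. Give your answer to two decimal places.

4.08

Low-quality type (on-path payoff 44) won't mimic when 44 ≥ 85 − 12.0·a*, i.e. a* ≥ 3.42.
Mid-quality type (on-path payoff 65 − 9.6×2.0 = 45.8) won't mimic when 45.8 ≥ 85 − 9.6·a*, i.e. a* ≥ 4.08.
Both must hold, so a* = max(3.42, 4.08) = 4.08. The mid-quality type's constraint binds.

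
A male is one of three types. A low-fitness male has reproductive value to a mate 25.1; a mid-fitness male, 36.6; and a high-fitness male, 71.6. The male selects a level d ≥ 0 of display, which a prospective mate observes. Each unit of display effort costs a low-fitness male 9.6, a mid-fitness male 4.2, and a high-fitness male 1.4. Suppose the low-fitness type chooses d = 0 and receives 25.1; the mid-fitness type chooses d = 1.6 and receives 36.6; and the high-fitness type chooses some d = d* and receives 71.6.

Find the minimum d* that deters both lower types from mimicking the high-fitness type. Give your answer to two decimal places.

Mid-fitness type (on-path payoff 36.6 − 4.2×1.6 = 29.88) won't mimic when 29.88 ≥ 71.6 − 4.2·d*, i.e. d* ≥ 9.93.
Low-fitness type (on-path payoff 25.1) won't mimic when 25.1 ≥ 71.6 − 9.6·d*, i.e. d* ≥ 4.84.
Both must hold, so d* = max(4.84, 9.93) = 9.93. The mid-fitness type's constraint binds.

9.93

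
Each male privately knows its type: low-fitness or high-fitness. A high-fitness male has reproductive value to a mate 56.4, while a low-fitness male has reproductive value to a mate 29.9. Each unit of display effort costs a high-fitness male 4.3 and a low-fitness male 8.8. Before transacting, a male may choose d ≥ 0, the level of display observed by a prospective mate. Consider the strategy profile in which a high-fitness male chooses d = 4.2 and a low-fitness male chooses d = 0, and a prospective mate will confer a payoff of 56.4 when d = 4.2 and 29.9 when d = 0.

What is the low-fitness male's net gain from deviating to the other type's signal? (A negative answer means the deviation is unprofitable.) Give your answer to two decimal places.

Playing d = 0 the low-fitness male receives 29.9.
Deviating to d = 4.2 brings payment 56.4 at cost 8.8 × 4.2 = 36.96, netting 19.44.
Gain from deviating: 19.44 − 29.9 = -10.46.
The gain is negative, so the low-fitness type's incentive-compatibility constraint is satisfied.

-10.46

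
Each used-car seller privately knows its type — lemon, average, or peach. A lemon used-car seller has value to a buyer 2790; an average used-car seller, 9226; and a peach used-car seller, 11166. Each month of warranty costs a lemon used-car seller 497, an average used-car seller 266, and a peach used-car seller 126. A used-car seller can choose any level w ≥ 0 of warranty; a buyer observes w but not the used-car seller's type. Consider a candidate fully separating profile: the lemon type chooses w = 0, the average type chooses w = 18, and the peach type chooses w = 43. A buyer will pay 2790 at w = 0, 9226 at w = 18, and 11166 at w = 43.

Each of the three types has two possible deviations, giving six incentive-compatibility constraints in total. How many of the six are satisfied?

5

Average (own payoff 9226 − 266×18 = 4438): to w=0 gives 2790 → no gain ✓; to w=43 gives 11166 − 266×43 = -272 → no gain ✓.
Lemon (own payoff 2790): to w=18 gives 9226 − 497×18 = 280 → no gain ✓; to w=43 gives 11166 − 497×43 = -10205 → no gain ✓.
Peach (own payoff 11166 − 126×43 = 5748): to w=0 gives 2790 → no gain ✓; to w=18 gives 9226 − 126×18 = 6958 → profitable ✗.
5 of the 6 constraints hold; not an equilibrium.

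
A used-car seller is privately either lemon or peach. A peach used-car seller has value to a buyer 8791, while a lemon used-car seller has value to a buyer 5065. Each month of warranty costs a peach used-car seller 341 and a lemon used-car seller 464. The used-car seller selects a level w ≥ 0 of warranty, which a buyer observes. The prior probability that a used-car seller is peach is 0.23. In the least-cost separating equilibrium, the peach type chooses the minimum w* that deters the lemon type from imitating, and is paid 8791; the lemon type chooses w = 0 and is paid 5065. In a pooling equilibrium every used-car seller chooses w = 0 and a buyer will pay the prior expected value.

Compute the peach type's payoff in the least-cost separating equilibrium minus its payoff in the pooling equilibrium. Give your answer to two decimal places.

Least-cost separating signal: w* solves 5065 = 8791 − 464·w*, so w* = (8791 − 5065)/464 ≈ 8.0302.
Peach type's separating payoff: 8791 − 341 × w* = 8791 − 341 × (8791 − 5065)/464 = 8791 − 1270566/464 ≈ 6052.7112.
Pooling payoff: 0.23 × 8791 + 0.77 × 5065 = 5921.98.
Difference: 6052.7112 − 5921.98 = 130.7312, i.e. 130.73 to two decimal places.
The peach type prefers to separate.

130.73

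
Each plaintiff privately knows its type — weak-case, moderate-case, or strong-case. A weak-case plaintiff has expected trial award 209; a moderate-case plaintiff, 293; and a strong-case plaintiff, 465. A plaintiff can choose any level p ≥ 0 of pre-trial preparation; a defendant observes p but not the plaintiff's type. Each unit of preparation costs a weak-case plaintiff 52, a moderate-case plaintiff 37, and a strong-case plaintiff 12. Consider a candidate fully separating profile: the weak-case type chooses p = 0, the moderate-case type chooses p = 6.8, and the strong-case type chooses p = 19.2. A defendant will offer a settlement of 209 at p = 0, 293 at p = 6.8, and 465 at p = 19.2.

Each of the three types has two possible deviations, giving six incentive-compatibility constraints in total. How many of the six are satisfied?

Weak-case (own payoff 209): to p=6.8 gives 293 − 52×6.8 = -60.6 → no gain ✓; to p=19.2 gives 465 − 52×19.2 = -533.4 → no gain ✓.
Moderate-case (own payoff 293 − 37×6.8 = 41.4): to p=0 gives 209 → profitable ✗; to p=19.2 gives 465 − 37×19.2 = -245.4 → no gain ✓.
Strong-case (own payoff 465 − 12×19.2 = 234.6): to p=0 gives 209 → no gain ✓; to p=6.8 gives 293 − 12×6.8 = 211.4 → no gain ✓.
5 of the 6 constraints hold; not an equilibrium.

5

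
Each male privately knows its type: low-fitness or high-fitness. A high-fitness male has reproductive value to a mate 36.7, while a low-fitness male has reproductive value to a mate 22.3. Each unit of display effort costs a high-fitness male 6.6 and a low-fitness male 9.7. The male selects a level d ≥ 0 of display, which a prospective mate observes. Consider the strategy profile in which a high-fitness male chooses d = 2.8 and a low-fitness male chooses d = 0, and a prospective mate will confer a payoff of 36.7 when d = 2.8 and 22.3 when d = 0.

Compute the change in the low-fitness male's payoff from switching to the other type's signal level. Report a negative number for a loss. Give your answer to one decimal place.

-12.8

Playing d = 0 the low-fitness male receives 22.3.
Deviating to d = 2.8 brings payment 36.7 at cost 9.7 × 2.8 = 27.16, netting 9.54.
Gain from deviating: 9.54 − 22.3 = -12.76, i.e. -12.8 to one decimal place.
The gain is negative, so the low-fitness type's incentive-compatibility constraint is satisfied.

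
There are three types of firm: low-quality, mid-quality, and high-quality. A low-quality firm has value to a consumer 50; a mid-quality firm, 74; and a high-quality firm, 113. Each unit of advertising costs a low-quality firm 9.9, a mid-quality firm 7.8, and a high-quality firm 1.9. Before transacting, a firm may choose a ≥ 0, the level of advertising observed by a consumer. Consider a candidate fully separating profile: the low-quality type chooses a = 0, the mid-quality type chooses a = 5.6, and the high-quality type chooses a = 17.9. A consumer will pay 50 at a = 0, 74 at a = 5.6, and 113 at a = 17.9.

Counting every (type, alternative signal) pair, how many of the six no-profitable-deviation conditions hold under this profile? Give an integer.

Low-quality (own payoff 50): to a=5.6 gives 74 − 9.9×5.6 = 18.56 → no gain ✓; to a=17.9 gives 113 − 9.9×17.9 = -64.21 → no gain ✓.
High-quality (own payoff 113 − 1.9×17.9 = 78.99): to a=0 gives 50 → no gain ✓; to a=5.6 gives 74 − 1.9×5.6 = 63.36 → no gain ✓.
Mid-quality (own payoff 74 − 7.8×5.6 = 30.32): to a=0 gives 50 → profitable ✗; to a=17.9 gives 113 − 7.8×17.9 = -26.62 → no gain ✓.
5 of the 6 constraints hold; not an equilibrium.

5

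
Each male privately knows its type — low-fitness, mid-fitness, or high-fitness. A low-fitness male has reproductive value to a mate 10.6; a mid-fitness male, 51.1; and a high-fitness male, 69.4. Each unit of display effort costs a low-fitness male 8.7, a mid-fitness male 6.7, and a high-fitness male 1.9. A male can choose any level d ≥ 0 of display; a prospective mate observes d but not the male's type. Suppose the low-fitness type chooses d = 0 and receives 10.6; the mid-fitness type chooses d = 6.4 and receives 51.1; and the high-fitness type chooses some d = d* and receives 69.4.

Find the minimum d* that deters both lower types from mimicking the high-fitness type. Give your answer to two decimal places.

9.13

Mid-fitness type (on-path payoff 51.1 − 6.7×6.4 = 8.22) won't mimic when 8.22 ≥ 69.4 − 6.7·d*, i.e. d* ≥ 9.13.
Low-fitness type (on-path payoff 10.6) won't mimic when 10.6 ≥ 69.4 − 8.7·d*, i.e. d* ≥ 6.76.
Both must hold, so d* = max(6.76, 9.13) = 9.13. The mid-fitness type's constraint binds.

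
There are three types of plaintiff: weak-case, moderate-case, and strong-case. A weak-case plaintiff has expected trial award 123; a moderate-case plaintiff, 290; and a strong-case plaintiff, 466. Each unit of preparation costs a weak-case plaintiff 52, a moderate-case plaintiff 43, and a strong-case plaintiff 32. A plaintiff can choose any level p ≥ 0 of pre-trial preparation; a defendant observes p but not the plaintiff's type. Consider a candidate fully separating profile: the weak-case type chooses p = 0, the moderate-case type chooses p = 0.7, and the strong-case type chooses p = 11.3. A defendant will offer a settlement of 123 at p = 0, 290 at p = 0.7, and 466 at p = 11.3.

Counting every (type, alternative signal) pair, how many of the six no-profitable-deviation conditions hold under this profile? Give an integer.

Strong-case (own payoff 466 − 32×11.3 = 104.4): to p=0 gives 123 → profitable ✗; to p=0.7 gives 290 − 32×0.7 = 267.6 → profitable ✗.
Moderate-case (own payoff 290 − 43×0.7 = 259.9): to p=0 gives 123 → no gain ✓; to p=11.3 gives 466 − 43×11.3 = -19.9 → no gain ✓.
Weak-case (own payoff 123): to p=0.7 gives 290 − 52×0.7 = 253.6 → profitable ✗; to p=11.3 gives 466 − 52×11.3 = -121.6 → no gain ✓.
3 of the 6 constraints hold; not an equilibrium.

3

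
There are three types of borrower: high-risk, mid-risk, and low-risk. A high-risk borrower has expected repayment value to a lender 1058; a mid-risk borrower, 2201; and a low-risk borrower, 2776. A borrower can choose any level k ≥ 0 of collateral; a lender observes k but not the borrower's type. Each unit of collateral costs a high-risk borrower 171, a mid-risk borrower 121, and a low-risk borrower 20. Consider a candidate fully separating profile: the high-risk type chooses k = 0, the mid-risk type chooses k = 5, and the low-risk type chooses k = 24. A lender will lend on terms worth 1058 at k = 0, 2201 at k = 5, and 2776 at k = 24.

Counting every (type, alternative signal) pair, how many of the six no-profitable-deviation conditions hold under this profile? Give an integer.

Low-risk (own payoff 2776 − 20×24 = 2296): to k=0 gives 1058 → no gain ✓; to k=5 gives 2201 − 20×5 = 2101 → no gain ✓.
Mid-risk (own payoff 2201 − 121×5 = 1596): to k=0 gives 1058 → no gain ✓; to k=24 gives 2776 − 121×24 = -128 → no gain ✓.
High-risk (own payoff 1058): to k=5 gives 2201 − 171×5 = 1346 → profitable ✗; to k=24 gives 2776 − 171×24 = -1328 → no gain ✓.
5 of the 6 constraints hold; not an equilibrium.

5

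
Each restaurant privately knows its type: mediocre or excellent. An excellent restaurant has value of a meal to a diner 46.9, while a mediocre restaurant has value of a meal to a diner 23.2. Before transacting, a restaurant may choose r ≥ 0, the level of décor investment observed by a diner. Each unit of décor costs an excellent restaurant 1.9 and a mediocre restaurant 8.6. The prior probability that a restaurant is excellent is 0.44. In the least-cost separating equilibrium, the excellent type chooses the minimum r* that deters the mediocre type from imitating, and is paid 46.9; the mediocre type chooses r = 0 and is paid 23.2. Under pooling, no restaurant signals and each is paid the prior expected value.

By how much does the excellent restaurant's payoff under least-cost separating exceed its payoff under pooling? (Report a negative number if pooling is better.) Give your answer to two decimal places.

Least-cost separating signal: r* solves 23.2 = 46.9 − 8.6·r*, so r* = (46.9 − 23.2)/8.6 ≈ 2.7558.
Excellent type's separating payoff: 46.9 − 1.9 × r* = 46.9 − 1.9 × (46.9 − 23.2)/8.6 = 46.9 − 45.03/8.6 ≈ 41.6640.
Pooling payoff: 0.44 × 46.9 + 0.56 × 23.2 = 33.628.
Difference: 41.6640 − 33.628 = 8.036, i.e. 8.04 to two decimal places.
The excellent type prefers to separate.

8.04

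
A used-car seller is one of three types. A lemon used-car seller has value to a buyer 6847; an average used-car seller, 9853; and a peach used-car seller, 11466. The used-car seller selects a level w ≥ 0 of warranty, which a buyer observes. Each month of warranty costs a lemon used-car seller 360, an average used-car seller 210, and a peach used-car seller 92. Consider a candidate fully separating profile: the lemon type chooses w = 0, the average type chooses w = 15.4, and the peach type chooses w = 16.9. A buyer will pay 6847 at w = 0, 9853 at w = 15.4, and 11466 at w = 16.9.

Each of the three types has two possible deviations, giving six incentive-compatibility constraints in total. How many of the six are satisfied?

Peach (own payoff 11466 − 92×16.9 = 9911.2): to w=0 gives 6847 → no gain ✓; to w=15.4 gives 9853 − 92×15.4 = 8436.2 → no gain ✓.
Lemon (own payoff 6847): to w=15.4 gives 9853 − 360×15.4 = 4309 → no gain ✓; to w=16.9 gives 11466 − 360×16.9 = 5382 → no gain ✓.
Average (own payoff 9853 − 210×15.4 = 6619): to w=0 gives 6847 → profitable ✗; to w=16.9 gives 11466 − 210×16.9 = 7917 → profitable ✗.
4 of the 6 constraints hold; not an equilibrium.

4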